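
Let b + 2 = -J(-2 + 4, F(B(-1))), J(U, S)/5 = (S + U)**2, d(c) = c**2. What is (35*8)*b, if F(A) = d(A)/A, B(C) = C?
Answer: -1960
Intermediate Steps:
F(A) = A (F(A) = A**2/A = A)
J(U, S) = 5*(S + U)**2
b = -7 (b = -2 - 5*(-1 + (-2 + 4))**2 = -2 - 5*(-1 + 2)**2 = -2 - 5*1**2 = -2 - 5 = -7)
(35*8)*b = (35*8)*(-7) = 280*(-7) = -1960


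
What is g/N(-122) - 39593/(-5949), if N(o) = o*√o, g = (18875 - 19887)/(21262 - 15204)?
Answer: 39593/5949 - 253*I*√122/22541818 ≈ 6.6554 - 0.00012397*I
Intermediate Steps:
g = -506/3029 (g = -1012/6058 = -1012*1/6058 = -506/3029 ≈ -0.16705)
N(o) = o^(3/2)
g/N(-122) - 39593/(-5949) = -506*I*√122/14884/3029 - 39593/(-5949) = -506*I*√122/14884/3029 - 39593*(-1/5949) = -253*I*√122/22541818 + 39593/5949 = 39593/5949 - 253*I*√122/22541818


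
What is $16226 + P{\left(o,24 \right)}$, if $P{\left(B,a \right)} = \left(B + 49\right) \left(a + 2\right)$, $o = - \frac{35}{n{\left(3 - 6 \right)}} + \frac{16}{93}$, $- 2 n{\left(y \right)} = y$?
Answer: $\frac{523832}{31} \approx 16898.0$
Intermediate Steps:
$n{\left(y \right)} = - \frac{y}{2}$
$o = - \frac{718}{31}$ ($o = - \frac{35}{\left(- \frac{1}{2}\right) \left(3 - 6\right)} + \frac{16}{93} = - \frac{35}{\left(- \frac{1}{2}\right) \left(3 - 6\right)} + 16 \cdot \frac{1}{93} = - \frac{35}{\left(- \frac{1}{2}\right) \left(-3\right)} + \frac{16}{93} = - \frac{35}{\frac{3}{2}} + \frac{16}{93} = \left(-35\right) \frac{2}{3} + \frac{16}{93} = - \frac{70}{3} + \frac{16}{93} = - \frac{718}{31} \approx -23.161$)
$P{\left(B,a \right)} = \left(2 + a\right) \left(49 + B\right)$ ($P{\left(B,a \right)} = \left(49 + B\right) \left(2 + a\right) = \left(2 + a\right) \left(49 + B\right)$)
$16226 + P{\left(o,24 \right)} = 16226 + \left(98 + 2 \left(- \frac{718}{31}\right) + 49 \cdot 24 - \frac{17232}{31}\right) = 16226 + \left(98 - \frac{1436}{31} + 1176 - \frac{17232}{31}\right) = 16226 + \frac{20826}{31} = \frac{523832}{31}$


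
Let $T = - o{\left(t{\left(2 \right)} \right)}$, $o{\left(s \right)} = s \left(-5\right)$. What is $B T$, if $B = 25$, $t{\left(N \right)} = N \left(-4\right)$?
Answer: $-1000$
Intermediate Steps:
$t{\left(N \right)} = - 4 N$
$o{\left(s \right)} = - 5 s$
$T = -40$ ($T = - \left(-5\right) \left(\left(-4\right) 2\right) = - \left(-5\right) \left(-8\right) = \left(-1\right) 40 = -40$)
$B T = 25 \left(-40\right) = -1000$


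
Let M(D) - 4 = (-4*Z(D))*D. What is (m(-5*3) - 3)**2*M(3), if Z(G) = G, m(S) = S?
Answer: -10368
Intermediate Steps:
M(D) = 4 - 4*D**2 (M(D) = 4 + (-4*D)*D = 4 - 4*D**2)
(m(-5*3) - 3)**2*M(3) = (-5*3 - 3)**2*(4 - 4*3**2) = (-15 - 3)**2*(4 - 4*9) = (-18)**2*(4 - 36) = 324*(-32) = -10368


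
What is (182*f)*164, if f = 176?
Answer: 5253248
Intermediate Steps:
(182*f)*164 = (182*176)*164 = 32032*164 = 5253248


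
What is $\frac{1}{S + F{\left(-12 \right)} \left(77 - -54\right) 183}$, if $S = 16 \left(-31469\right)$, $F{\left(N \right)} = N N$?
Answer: $\frac{1}{2948608} \approx 3.3914 \cdot 10^{-7}$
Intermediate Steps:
$F{\left(N \right)} = N^{2}$
$S = -503504$
$\frac{1}{S + F{\left(-12 \right)} \left(77 - -54\right) 183} = \frac{1}{-503504 + \left(-12\right)^{2} \left(77 - -54\right) 183} = \frac{1}{-503504 + 144 \left(77 + 54\right) 183} = \frac{1}{-503504 + 144 \cdot 131 \cdot 183} = \frac{1}{-503504 + 18864 \cdot 183} = \frac{1}{-503504 + 3452112} = \frac{1}{2948608}$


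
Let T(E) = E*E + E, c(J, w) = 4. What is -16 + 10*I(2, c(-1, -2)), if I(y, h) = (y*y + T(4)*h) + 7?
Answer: 894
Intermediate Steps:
T(E) = E + E² (T(E) = E² + E = E + E²)
I(y, h) = 7 + y² + 20*h (I(y, h) = (y*y + (4*(1 + 4))*h) + 7 = (y² + (4*5)*h) + 7 = (y² + 20*h) + 7 = 7 + y² + 20*h)
-16 + 10*I(2, c(-1, -2)) = -16 + 10*(7 + 2² + 20*4) = -16 + 10*(7 + 4 + 80) = -16 + 10*91 = -16 + 910 = 894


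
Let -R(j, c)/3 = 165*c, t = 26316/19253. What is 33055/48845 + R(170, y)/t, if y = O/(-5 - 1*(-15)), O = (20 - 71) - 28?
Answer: 163482403161/57129112 ≈ 2861.6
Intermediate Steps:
O = -79 (O = -51 - 28 = -79)
t = 26316/19253 (t = 26316*(1/19253) = 26316/19253 ≈ 1.3669)
y = -79/10 (y = -79/(-5 - 1*(-15)) = -79/(-5 + 15) = -79/10 ≈ -7.9000)
R(j, c) = -495*c
33055/48845 + R(170, y)/t = 33055/48845 + (-495*(-79/10))/(26316/19253) = 33055*(1/48845) + (7821/2)*(19253/26316) = 6611/9769 + 16730857/5848 = 163482403161/57129112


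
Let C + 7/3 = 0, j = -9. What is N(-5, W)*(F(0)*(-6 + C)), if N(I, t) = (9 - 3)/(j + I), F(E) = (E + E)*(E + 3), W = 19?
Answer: 0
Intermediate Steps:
C = -7/3 (C = -7/3 + 0 = -7/3 ≈ -2.3333)
F(E) = 2*E*(3 + E) (F(E) = (2*E)*(3 + E) = 2*E*(3 + E))
N(I, t) = 6/(-9 + I) (N(I, t) = (9 - 3)/(-9 + I) = 6/(-9 + I))
N(-5, W)*(F(0)*(-6 + C)) = (6/(-9 - 5))*((2*0*(3 + 0))*(-6 - 7/3)) = (6/(-14))*((2*0*3)*(-25/3)) = (6*(-1/14))*(0*(-25/3)) = -3/7*0 = 0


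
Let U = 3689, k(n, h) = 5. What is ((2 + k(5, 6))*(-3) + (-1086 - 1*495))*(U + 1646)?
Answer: -8546670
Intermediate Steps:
((2 + k(5, 6))*(-3) + (-1086 - 1*495))*(U + 1646) = ((2 + 5)*(-3) + (-1086 - 1*495))*(3689 + 1646) = (7*(-3) + (-1086 - 495))*5335 = (-21 - 1581)*5335 = -1602*5335 = -8546670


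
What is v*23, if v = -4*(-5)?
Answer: 460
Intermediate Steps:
v = 20
v*23 = 20*23 = 460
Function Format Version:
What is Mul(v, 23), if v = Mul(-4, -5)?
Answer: 460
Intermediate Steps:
v = 20
Mul(v, 23) = Mul(20, 23) = 460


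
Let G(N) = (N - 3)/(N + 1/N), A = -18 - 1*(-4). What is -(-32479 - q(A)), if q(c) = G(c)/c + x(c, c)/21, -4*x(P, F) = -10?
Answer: 268731517/8274 ≈ 32479.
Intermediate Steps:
x(P, F) = 5/2 (x(P, F) = -1/4*(-10) = 5/2)
A = -14 (A = -18 + 4 = -14)
G(N) = (-3 + N)/(N + 1/N)
q(c) = 5/42 + (-3 + c)/(1 + c**2) (q(c) = (c*(-3 + c)/(1 + c**2))/c + (5/2)/21 = (-3 + c)/(1 + c**2) + (5/2)*(1/21) = (-3 + c)/(1 + c**2) + 5/42 = 5/42 + (-3 + c)/(1 + c**2))
-(-32479 - q(A)) = -(-32479 - (-121 + 5*(-14)**2 + 42*(-14))/(42*(1 + (-14)**2))) = -(-32479 - (-121 + 5*196 - 588)/(42*(1 + 196))) = -(-32479 - (-121 + 980 - 588)/(42*197)) = -(-32479 - 271/(42*197)) = -(-32479 - 1*271/8274) = -(-32479 - 271/8274) = -1*(-268731517/8274) = 268731517/8274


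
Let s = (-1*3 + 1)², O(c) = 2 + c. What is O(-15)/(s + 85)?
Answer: -13/89 ≈ -0.14607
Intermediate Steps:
s = 4 (s = (-3 + 1)² = (-2)² = 4)
O(-15)/(s + 85) = (2 - 15)/(4 + 85) = -13/89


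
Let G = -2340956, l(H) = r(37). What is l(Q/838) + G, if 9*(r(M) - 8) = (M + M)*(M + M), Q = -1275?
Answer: -21063056/9 ≈ -2.3403e+6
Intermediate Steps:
r(M) = 8 + 4*M²/9 (r(M) = 8 + ((M + M)*(M + M))/9 = 8 + ((2*M)*(2*M))/9 = 8 + (4*M²)/9 = 8 + 4*M²/9)
l(H) = 5548/9 (l(H) = 8 + (4/9)*37² = 8 + (4/9)*1369 = 8 + 5476/9 = 5548/9)
l(Q/838) + G = 5548/9 - 2340956 = -21063056/9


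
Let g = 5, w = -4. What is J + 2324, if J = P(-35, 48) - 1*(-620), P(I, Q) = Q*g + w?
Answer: 3180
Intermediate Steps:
P(I, Q) = -4 + 5*Q (P(I, Q) = Q*5 - 4 = 5*Q - 4 = -4 + 5*Q)
J = 856 (J = (-4 + 5*48) - 1*(-620) = (-4 + 240) + 620 = 236 + 620 = 856)
J + 2324 = 856 + 2324 = 3180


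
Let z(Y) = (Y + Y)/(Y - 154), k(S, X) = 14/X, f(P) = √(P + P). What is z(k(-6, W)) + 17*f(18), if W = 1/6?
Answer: 498/5 ≈ 99.600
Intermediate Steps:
f(P) = √2*√P (f(P) = √(2*P) = √2*√P)
W = ⅙ (W = 1*(⅙) = ⅙ ≈ 0.16667)
z(Y) = 2*Y/(-154 + Y) (z(Y) = (2*Y)/(-154 + Y) = 2*Y/(-154 + Y))
z(k(-6, W)) + 17*f(18) = 2*(14/(⅙))/(-154 + 14/(⅙)) + 17*(√2*√18) = 2*(14*6)/(-154 + 14*6) + 17*(√2*(3*√2)) = 2*84/(-154 + 84) + 17*6 = 2*84/(-70) + 102 = 2*84*(-1/70) + 102 = -12/5 + 102 = 498/5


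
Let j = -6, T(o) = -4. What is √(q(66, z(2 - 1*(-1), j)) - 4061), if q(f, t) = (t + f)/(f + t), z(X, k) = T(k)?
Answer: 2*I*√1015 ≈ 63.718*I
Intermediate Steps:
z(X, k) = -4
q(f, t) = 1 (q(f, t) = (f + t)/(f + t) = 1)
√(q(66, z(2 - 1*(-1), j)) - 4061) = √(1 - 4061) = √(-4060) = 2*I*√1015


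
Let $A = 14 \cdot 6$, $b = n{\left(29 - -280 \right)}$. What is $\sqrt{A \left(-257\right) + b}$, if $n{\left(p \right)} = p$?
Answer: $i \sqrt{21279} \approx 145.87 i$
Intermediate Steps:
$b = 309$ ($b = 29 - -280 = 29 + 280 = 309$)
$A = 84$
$\sqrt{A \left(-257\right) + b} = \sqrt{84 \left(-257\right) + 309} = \sqrt{-21588 + 309} = \sqrt{-21279} = i \sqrt{21279}$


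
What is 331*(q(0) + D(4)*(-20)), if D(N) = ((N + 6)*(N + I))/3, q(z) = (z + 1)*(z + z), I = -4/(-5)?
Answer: -105920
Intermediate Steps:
I = ⅘ (I = -4*(-⅕) = ⅘ ≈ 0.80000)
q(z) = 2*z*(1 + z) (q(z) = (1 + z)*(2*z) = 2*z*(1 + z))
D(N) = (6 + N)*(⅘ + N)/3 (D(N) = ((N + 6)*(N + ⅘))/3 = ((6 + N)*(⅘ + N))*(⅓) = (6 + N)*(⅘ + N)/3)
331*(q(0) + D(4)*(-20)) = 331*(2*0*(1 + 0) + (8/5 + (⅓)*4² + (34/15)*4)*(-20)) = 331*(2*0*1 + (8/5 + (⅓)*16 + 136/15)*(-20)) = 331*(0 + (8/5 + 16/3 + 136/15)*(-20)) = 331*(0 + 16*(-20)) = 331*(0 - 320) = 331*(-320) = -105920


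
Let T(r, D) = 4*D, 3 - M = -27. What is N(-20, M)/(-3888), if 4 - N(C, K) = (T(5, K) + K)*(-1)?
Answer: -77/1944 ≈ -0.039609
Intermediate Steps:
M = 30 (M = 3 - 1*(-27) = 3 + 27 = 30)
N(C, K) = 4 + 5*K (N(C, K) = 4 - (4*K + K)*(-1) = 4 - 5*K*(-1) = 4 - (-5)*K = 4 + 5*K)
N(-20, M)/(-3888) = (4 + 5*30)/(-3888) = (4 + 150)*(-1/3888) = 154*(-1/3888) = -77/1944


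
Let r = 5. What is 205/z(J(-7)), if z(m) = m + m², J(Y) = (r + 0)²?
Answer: 41/130 ≈ 0.31538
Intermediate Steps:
J(Y) = 25 (J(Y) = (5 + 0)² = 5² = 25)
205/z(J(-7)) = 205/((25*(1 + 25))) = 205/((25*26)) = 205/650 = 205*(1/650) = 41/130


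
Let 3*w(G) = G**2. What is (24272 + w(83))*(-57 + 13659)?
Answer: 361382470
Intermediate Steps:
w(G) = G**2/3
(24272 + w(83))*(-57 + 13659) = (24272 + (1/3)*83**2)*(-57 + 13659) = (24272 + (1/3)*6889)*13602 = (24272 + 6889/3)*13602 = (79705/3)*13602 = 361382470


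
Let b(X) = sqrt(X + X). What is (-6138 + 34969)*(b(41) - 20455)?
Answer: -589738105 + 28831*sqrt(82) ≈ -5.8948e+8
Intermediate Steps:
b(X) = sqrt(2)*sqrt(X) (b(X) = sqrt(2*X) = sqrt(2)*sqrt(X))
(-6138 + 34969)*(b(41) - 20455) = (-6138 + 34969)*(sqrt(2)*sqrt(41) - 20455) = 28831*(sqrt(82) - 20455) = 28831*(-20455 + sqrt(82)) = -589738105 + 28831*sqrt(82)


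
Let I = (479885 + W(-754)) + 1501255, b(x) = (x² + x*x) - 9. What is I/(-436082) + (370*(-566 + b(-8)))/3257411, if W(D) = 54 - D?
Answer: -3264071409304/710249151851 ≈ -4.5957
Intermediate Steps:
b(x) = -9 + 2*x² (b(x) = (x² + x²) - 9 = 2*x² - 9 = -9 + 2*x²)
I = 1981948 (I = (479885 + (54 - 1*(-754))) + 1501255 = (479885 + (54 + 754)) + 1501255 = (479885 + 808) + 1501255 = 480693 + 1501255 = 1981948)
I/(-436082) + (370*(-566 + b(-8)))/3257411 = 1981948/(-436082) + (370*(-566 + (-9 + 2*(-8)²)))/3257411 = 1981948*(-1/436082) + (370*(-566 + (-9 + 2*64)))*(1/3257411) = -990974/218041 + (370*(-566 + (-9 + 128)))*(1/3257411) = -990974/218041 + (370*(-566 + 119))*(1/3257411) = -990974/218041 + (370*(-447))*(1/3257411) = -990974/218041 - 165390*1/3257411 = -990974/218041 - 165390/3257411 = -3264071409304/710249151851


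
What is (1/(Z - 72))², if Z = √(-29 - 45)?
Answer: (72 - I*√74)⁻² ≈ 0.00018483 + 4.4806e-5*I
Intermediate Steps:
Z = I*√74 (Z = √(-74) = I*√74 ≈ 8.6023*I)
(1/(Z - 72))² = (1/(I*√74 - 72))² = (1/(-72 + I*√74))² = (-72 + I*√74)⁻²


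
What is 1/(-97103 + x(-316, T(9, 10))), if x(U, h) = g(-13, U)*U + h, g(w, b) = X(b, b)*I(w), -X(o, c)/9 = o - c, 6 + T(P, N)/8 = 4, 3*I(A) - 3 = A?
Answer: -1/97119 ≈ -1.0297e-5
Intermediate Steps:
I(A) = 1 + A/3
T(P, N) = -16 (T(P, N) = -48 + 8*4 = -48 + 32 = -16)
X(o, c) = -9*o + 9*c (X(o, c) = -9*(o - c) = -9*o + 9*c)
g(w, b) = 0 (g(w, b) = (-9*b + 9*b)*(1 + w/3) = 0*(1 + w/3) = 0)
x(U, h) = h (x(U, h) = 0*U + h = 0 + h = h)
1/(-97103 + x(-316, T(9, 10))) = 1/(-97103 - 16) = 1/(-97119) = -1/97119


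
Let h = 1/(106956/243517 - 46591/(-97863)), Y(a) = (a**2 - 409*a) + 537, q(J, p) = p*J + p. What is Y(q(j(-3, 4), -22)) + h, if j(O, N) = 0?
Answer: 218565629030096/21812735575 ≈ 10020.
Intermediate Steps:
q(J, p) = p + J*p (q(J, p) = J*p + p = p + J*p)
Y(a) = 537 + a**2 - 409*a
h = 23831304171/21812735575 (h = 1/(106956*(1/243517) - 46591*(-1/97863)) = 1/(106956/243517 + 46591/97863) = 1/(21812735575/23831304171) = 23831304171/21812735575 ≈ 1.0925)
Y(q(j(-3, 4), -22)) + h = (537 + (-22*(1 + 0))**2 - (-8998)*(1 + 0)) + 23831304171/21812735575 = (537 + (-22*1)**2 - (-8998)) + 23831304171/21812735575 = (537 + (-22)**2 - 409*(-22)) + 23831304171/21812735575 = (537 + 484 + 8998) + 23831304171/21812735575 = 10019 + 23831304171/21812735575 = 218565629030096/21812735575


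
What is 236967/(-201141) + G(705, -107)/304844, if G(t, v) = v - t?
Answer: -6033441220/5109718917 ≈ -1.1808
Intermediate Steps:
236967/(-201141) + G(705, -107)/304844 = 236967/(-201141) + (-107 - 1*705)/304844 = 236967*(-1/201141) + (-107 - 705)*(1/304844) = -78989/67047 - 812*1/304844 = -78989/67047 - 203/76211 = -6033441220/5109718917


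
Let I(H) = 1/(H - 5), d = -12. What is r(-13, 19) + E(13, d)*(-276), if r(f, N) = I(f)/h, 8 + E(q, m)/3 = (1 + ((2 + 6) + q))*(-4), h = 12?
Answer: 17169407/216 ≈ 79488.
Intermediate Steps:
E(q, m) = -132 - 12*q (E(q, m) = -24 + 3*((1 + ((2 + 6) + q))*(-4)) = -24 + 3*((1 + (8 + q))*(-4)) = -24 + 3*((9 + q)*(-4)) = -24 + 3*(-36 - 4*q) = -24 + (-108 - 12*q) = -132 - 12*q)
I(H) = 1/(-5 + H)
r(f, N) = 1/(12*(-5 + f)) (r(f, N) = 1/((-5 + f)*12) = (1/12)/(-5 + f) = 1/(12*(-5 + f)))
r(-13, 19) + E(13, d)*(-276) = 1/(12*(-5 - 13)) + (-132 - 12*13)*(-276) = (1/12)/(-18) + (-132 - 156)*(-276) = (1/12)*(-1/18) - 288*(-276) = -1/216 + 79488 = 17169407/216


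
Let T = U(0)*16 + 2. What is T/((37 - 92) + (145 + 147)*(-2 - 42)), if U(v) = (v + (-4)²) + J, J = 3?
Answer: -6/253 ≈ -0.023715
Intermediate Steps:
U(v) = 19 + v (U(v) = (v + (-4)²) + 3 = (v + 16) + 3 = (16 + v) + 3 = 19 + v)
T = 306 (T = (19 + 0)*16 + 2 = 19*16 + 2 = 304 + 2 = 306)
T/((37 - 92) + (145 + 147)*(-2 - 42)) = 306/((37 - 92) + (145 + 147)*(-2 - 42)) = 306/(-55 + 292*(-44)) = 306/(-55 - 12848) = 306/(-12903) = 306*(-1/12903) = -6/253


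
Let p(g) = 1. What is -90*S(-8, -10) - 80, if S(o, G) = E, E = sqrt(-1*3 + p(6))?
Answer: -80 - 90*I*sqrt(2) ≈ -80.0 - 127.28*I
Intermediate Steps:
E = I*sqrt(2) (E = sqrt(-1*3 + 1) = sqrt(-3 + 1) = sqrt(-2) = I*sqrt(2) ≈ 1.4142*I)
S(o, G) = I*sqrt(2)
-90*S(-8, -10) - 80 = -90*I*sqrt(2) - 80 = -80 - 90*I*sqrt(2)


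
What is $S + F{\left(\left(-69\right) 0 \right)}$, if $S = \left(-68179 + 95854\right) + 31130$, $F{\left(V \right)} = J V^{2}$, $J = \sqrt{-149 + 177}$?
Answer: $58805$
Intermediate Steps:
$J = 2 \sqrt{7}$ ($J = \sqrt{28} = 2 \sqrt{7} \approx 5.2915$)
$F{\left(V \right)} = 2 \sqrt{7} V^{2}$
$S = 58805$ ($S = 27675 + 31130 = 58805$)
$S + F{\left(\left(-69\right) 0 \right)} = 58805 + 2 \sqrt{7} \left(\left(-69\right) 0\right)^{2} = 58805 + 2 \sqrt{7} \cdot 0^{2} = 58805 + 2 \sqrt{7} \cdot 0 = 58805 + 0 = 58805$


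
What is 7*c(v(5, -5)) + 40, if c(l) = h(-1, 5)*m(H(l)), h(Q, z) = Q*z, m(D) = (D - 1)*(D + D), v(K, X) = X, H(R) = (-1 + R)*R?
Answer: -60860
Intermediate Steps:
H(R) = R*(-1 + R)
m(D) = 2*D*(-1 + D) (m(D) = (-1 + D)*(2*D) = 2*D*(-1 + D))
c(l) = -10*l*(-1 + l)*(-1 + l*(-1 + l)) (c(l) = (-1*5)*(2*(l*(-1 + l))*(-1 + l*(-1 + l))) = -10*l*(-1 + l)*(-1 + l*(-1 + l)))
7*c(v(5, -5)) + 40 = 7*(10*(-5)*(-1 - 1*(-5)**3 + 2*(-5)**2)) + 40 = 7*(10*(-5)*(-1 - 1*(-125) + 2*25)) + 40 = 7*(10*(-5)*(-1 + 125 + 50)) + 40 = 7*(10*(-5)*174) + 40 = 7*(-8700) + 40 = -60900 + 40 = -60860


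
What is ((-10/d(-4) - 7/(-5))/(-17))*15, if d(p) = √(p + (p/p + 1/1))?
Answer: -21/17 - 75*I*√2/17 ≈ -1.2353 - 6.2392*I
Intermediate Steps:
d(p) = √(2 + p) (d(p) = √(p + (1 + 1*1)) = √(p + (1 + 1)) = √(p + 2) = √(2 + p))
((-10/d(-4) - 7/(-5))/(-17))*15 = ((-10/√(2 - 4) - 7/(-5))/(-17))*15 = ((-10*(-I*√2/2) - 7*(-⅕))*(-1/17))*15 = ((-10*(-I*√2/2) + 7/5)*(-1/17))*15 = ((-(-5)*I*√2 + 7/5)*(-1/17))*15 = ((5*I*√2 + 7/5)*(-1/17))*15 = ((7/5 + 5*I*√2)*(-1/17))*15 = (-7/85 - 5*I*√2/17)*15 = -21/17 - 75*I*√2/17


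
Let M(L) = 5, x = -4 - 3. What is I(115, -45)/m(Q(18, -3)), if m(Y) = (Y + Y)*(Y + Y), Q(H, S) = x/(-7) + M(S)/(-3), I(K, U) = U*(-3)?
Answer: 1215/16 ≈ 75.938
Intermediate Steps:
I(K, U) = -3*U
x = -7
Q(H, S) = -⅔ (Q(H, S) = -7/(-7) + 5/(-3) = -7*(-⅐) + 5*(-⅓) = 1 - 5/3 = -⅔)
m(Y) = 4*Y² (m(Y) = (2*Y)*(2*Y) = 4*Y²)
I(115, -45)/m(Q(18, -3)) = (-3*(-45))/((4*(-⅔)²)) = 135/((4*(4/9))) = 135/(16/9) = 135*(9/16) = 1215/16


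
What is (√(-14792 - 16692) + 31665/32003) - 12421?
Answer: -397477598/32003 + 2*I*√7871 ≈ -12420.0 + 177.44*I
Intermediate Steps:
(√(-14792 - 16692) + 31665/32003) - 12421 = (√(-31484) + 31665*(1/32003)) - 12421 = (2*I*√7871 + 31665/32003) - 12421 = (31665/32003 + 2*I*√7871) - 12421 = -397477598/32003 + 2*I*√7871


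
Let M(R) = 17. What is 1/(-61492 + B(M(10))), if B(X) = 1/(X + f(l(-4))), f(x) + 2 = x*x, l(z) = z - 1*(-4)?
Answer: -15/922379 ≈ -1.6262e-5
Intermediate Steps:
l(z) = 4 + z (l(z) = z + 4 = 4 + z)
f(x) = -2 + x**2 (f(x) = -2 + x*x = -2 + x**2)
B(X) = 1/(-2 + X) (B(X) = 1/(X + (-2 + (4 - 4)**2)) = 1/(X + (-2 + 0**2)) = 1/(X + (-2 + 0)) = 1/(X - 2) = 1/(-2 + X))
1/(-61492 + B(M(10))) = 1/(-61492 + 1/(-2 + 17)) = 1/(-61492 + 1/15) = 1/(-922379/15) = -15/922379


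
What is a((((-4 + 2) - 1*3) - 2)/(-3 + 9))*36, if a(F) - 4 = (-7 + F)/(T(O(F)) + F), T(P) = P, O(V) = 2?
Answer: -1044/5 ≈ -208.80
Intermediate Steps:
a(F) = 4 + (-7 + F)/(2 + F)
a((((-4 + 2) - 1*3) - 2)/(-3 + 9))*36 = ((1 + 5*((((-4 + 2) - 1*3) - 2)/(-3 + 9)))/(2 + (((-4 + 2) - 1*3) - 2)/(-3 + 9)))*36 = ((1 + 5*(((-2 - 3) - 2)/6))/(2 + ((-2 - 3) - 2)/6))*36 = ((1 + 5*((-5 - 2)*(1/6)))/(2 + (-5 - 2)*(1/6)))*36 = ((1 + 5*(-7*1/6))/(2 - 7*1/6))*36 = ((1 + 5*(-7/6))/(2 - 7/6))*36 = ((1 - 35/6)/(5/6))*36 = ((6/5)*(-29/6))*36 = -29/5*36 = -1044/5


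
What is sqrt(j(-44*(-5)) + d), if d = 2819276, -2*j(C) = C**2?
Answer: 6*sqrt(77641) ≈ 1671.8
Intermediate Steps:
j(C) = -C**2/2
sqrt(j(-44*(-5)) + d) = sqrt(-(-44*(-5))**2/2 + 2819276) = sqrt(-1/2*220**2 + 2819276) = sqrt(-1/2*48400 + 2819276) = sqrt(-24200 + 2819276) = sqrt(2795076) = 6*sqrt(77641)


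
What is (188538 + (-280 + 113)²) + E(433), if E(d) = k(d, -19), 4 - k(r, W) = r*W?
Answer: 224658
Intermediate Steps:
k(r, W) = 4 - W*r (k(r, W) = 4 - r*W = 4 - W*r)
E(d) = 4 + 19*d (E(d) = 4 - 1*(-19)*d = 4 + 19*d)
(188538 + (-280 + 113)²) + E(433) = (188538 + (-280 + 113)²) + (4 + 19*433) = (188538 + (-167)²) + (4 + 8227) = (188538 + 27889) + 8231 = 216427 + 8231 = 224658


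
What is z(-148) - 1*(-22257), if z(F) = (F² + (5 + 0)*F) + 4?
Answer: 43425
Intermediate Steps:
z(F) = 4 + F² + 5*F (z(F) = (F² + 5*F) + 4 = 4 + F² + 5*F)
z(-148) - 1*(-22257) = (4 + (-148)² + 5*(-148)) - 1*(-22257) = (4 + 21904 - 740) + 22257 = 21168 + 22257 = 43425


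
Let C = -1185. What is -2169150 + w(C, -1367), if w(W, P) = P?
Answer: -2170517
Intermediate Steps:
-2169150 + w(C, -1367) = -2169150 - 1367 = -2170517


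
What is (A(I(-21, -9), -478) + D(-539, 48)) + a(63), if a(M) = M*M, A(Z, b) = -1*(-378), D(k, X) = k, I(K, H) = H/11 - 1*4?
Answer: 3808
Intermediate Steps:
I(K, H) = -4 + H/11 (I(K, H) = H*(1/11) - 4 = H/11 - 4 = -4 + H/11)
A(Z, b) = 378
a(M) = M²
(A(I(-21, -9), -478) + D(-539, 48)) + a(63) = (378 - 539) + 63² = -161 + 3969 = 3808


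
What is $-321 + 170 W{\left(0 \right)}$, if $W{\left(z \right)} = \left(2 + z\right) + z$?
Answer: $19$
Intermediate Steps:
$W{\left(z \right)} = 2 + 2 z$
$-321 + 170 W{\left(0 \right)} = -321 + 170 \left(2 + 2 \cdot 0\right) = -321 + 170 \left(2 + 0\right) = -321 + 170 \cdot 2 = -321 + 340 = 19$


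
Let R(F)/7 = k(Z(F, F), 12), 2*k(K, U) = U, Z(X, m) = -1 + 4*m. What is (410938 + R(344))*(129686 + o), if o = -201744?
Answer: -29614396840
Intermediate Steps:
k(K, U) = U/2
R(F) = 42 (R(F) = 7*((1/2)*12) = 7*6 = 42)
(410938 + R(344))*(129686 + o) = (410938 + 42)*(129686 - 201744) = 410980*(-72058) = -29614396840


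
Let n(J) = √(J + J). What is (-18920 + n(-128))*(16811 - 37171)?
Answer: 385211200 - 325760*I ≈ 3.8521e+8 - 3.2576e+5*I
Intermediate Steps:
n(J) = √2*√J (n(J) = √(2*J) = √2*√J)
(-18920 + n(-128))*(16811 - 37171) = (-18920 + √2*√(-128))*(16811 - 37171) = (-18920 + √2*(8*I*√2))*(-20360) = (-18920 + 16*I)*(-20360) = 385211200 - 325760*I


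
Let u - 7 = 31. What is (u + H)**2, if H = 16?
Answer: 2916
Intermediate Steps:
u = 38 (u = 7 + 31 = 38)
(u + H)**2 = (38 + 16)**2 = 54**2 = 2916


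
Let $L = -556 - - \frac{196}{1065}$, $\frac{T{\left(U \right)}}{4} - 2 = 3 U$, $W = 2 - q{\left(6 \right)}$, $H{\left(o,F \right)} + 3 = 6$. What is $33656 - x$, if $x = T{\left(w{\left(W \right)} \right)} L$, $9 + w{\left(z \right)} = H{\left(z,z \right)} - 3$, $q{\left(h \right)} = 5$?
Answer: $- \frac{4670152}{213} \approx -21926.0$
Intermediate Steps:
$H{\left(o,F \right)} = 3$ ($H{\left(o,F \right)} = -3 + 6 = 3$)
$W = -3$ ($W = 2 - 5 = -3$)
$w{\left(z \right)} = -9$ ($w{\left(z \right)} = -9 + \left(3 - 3\right) = -9 + 0 = -9$)
$T{\left(U \right)} = 8 + 12 U$ ($T{\left(U \right)} = 8 + 4 \cdot 3 U = 8 + 12 U$)
$L = - \frac{591944}{1065}$ ($L = -556 - \left(-196\right) \frac{1}{1065} = -556 - - \frac{196}{1065} = -556 + \frac{196}{1065} = - \frac{591944}{1065} \approx -555.82$)
$x = \frac{11838880}{213}$ ($x = \left(8 + 12 \left(-9\right)\right) \left(- \frac{591944}{1065}\right) = \left(8 - 108\right) \left(- \frac{591944}{1065}\right) = \left(-100\right) \left(- \frac{591944}{1065}\right) = \frac{11838880}{213} \approx 55582.0$)
$33656 - x = 33656 - \frac{11838880}{213} = - \frac{4670152}{213}$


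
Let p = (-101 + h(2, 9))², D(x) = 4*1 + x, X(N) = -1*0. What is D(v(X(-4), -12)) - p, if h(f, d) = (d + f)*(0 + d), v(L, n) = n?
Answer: -12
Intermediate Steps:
X(N) = 0
h(f, d) = d*(d + f) (h(f, d) = (d + f)*d = d*(d + f))
D(x) = 4 + x
p = 4 (p = (-101 + 9*(9 + 2))² = (-101 + 9*11)² = (-101 + 99)² = (-2)² = 4)
D(v(X(-4), -12)) - p = (4 - 12) - 1*4 = -8 - 4 = -12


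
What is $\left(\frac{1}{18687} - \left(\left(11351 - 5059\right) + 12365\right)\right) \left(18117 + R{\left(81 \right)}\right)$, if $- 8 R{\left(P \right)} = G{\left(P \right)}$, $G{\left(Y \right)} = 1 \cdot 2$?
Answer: $- \frac{12632569112093}{37374} \approx -3.38 \cdot 10^{8}$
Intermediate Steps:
$G{\left(Y \right)} = 2$
$R{\left(P \right)} = - \frac{1}{4}$ ($R{\left(P \right)} = \left(- \frac{1}{8}\right) 2 = - \frac{1}{4}$)
$\left(\frac{1}{18687} - \left(\left(11351 - 5059\right) + 12365\right)\right) \left(18117 + R{\left(81 \right)}\right) = \left(\frac{1}{18687} - \left(\left(11351 - 5059\right) + 12365\right)\right) \left(18117 - \frac{1}{4}\right) = \left(\frac{1}{18687} - \left(6292 + 12365\right)\right) \frac{72467}{4} = \left(\frac{1}{18687} - 18657\right) \frac{72467}{4} = \left(- \frac{348643358}{18687}\right) \frac{72467}{4} = - \frac{12632569112093}{37374}$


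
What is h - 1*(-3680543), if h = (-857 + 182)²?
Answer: 4136168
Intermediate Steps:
h = 455625 (h = (-675)² = 455625)
h - 1*(-3680543) = 455625 - 1*(-3680543) = 455625 + 3680543 = 4136168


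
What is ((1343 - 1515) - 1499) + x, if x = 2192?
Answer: 521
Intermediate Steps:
((1343 - 1515) - 1499) + x = ((1343 - 1515) - 1499) + 2192 = (-172 - 1499) + 2192 = -1671 + 2192 = 521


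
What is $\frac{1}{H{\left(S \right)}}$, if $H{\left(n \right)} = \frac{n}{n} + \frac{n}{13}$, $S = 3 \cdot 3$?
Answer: $\frac{13}{22} \approx 0.59091$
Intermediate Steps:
$S = 9$
$H{\left(n \right)} = 1 + \frac{n}{13}$ ($H{\left(n \right)} = 1 + n \frac{1}{13} = 1 + \frac{n}{13}$)
$\frac{1}{H{\left(S \right)}} = \frac{1}{1 + \frac{1}{13} \cdot 9} = \frac{1}{1 + \frac{9}{13}} = \frac{1}{\frac{22}{13}} = \frac{13}{22}$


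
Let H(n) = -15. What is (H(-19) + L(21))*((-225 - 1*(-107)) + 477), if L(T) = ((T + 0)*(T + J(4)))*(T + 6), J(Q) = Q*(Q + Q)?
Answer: 10782924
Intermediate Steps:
J(Q) = 2*Q² (J(Q) = Q*(2*Q) = 2*Q²)
L(T) = T*(6 + T)*(32 + T) (L(T) = ((T + 0)*(T + 2*4²))*(T + 6) = (T*(T + 2*16))*(6 + T) = (T*(T + 32))*(6 + T) = (T*(32 + T))*(6 + T) = T*(6 + T)*(32 + T))
(H(-19) + L(21))*((-225 - 1*(-107)) + 477) = (-15 + 21*(192 + 21² + 38*21))*((-225 - 1*(-107)) + 477) = (-15 + 21*(192 + 441 + 798))*((-225 + 107) + 477) = (-15 + 21*1431)*(-118 + 477) = (-15 + 30051)*359 = 30036*359 = 10782924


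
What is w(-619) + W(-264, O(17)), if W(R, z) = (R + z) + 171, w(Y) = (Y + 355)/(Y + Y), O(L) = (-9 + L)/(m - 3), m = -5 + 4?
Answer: -58673/619 ≈ -94.787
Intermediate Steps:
m = -1
O(L) = 9/4 - L/4 (O(L) = (-9 + L)/(-1 - 3) = (-9 + L)/(-4) = (-9 + L)*(-¼) = 9/4 - L/4)
w(Y) = (355 + Y)/(2*Y) (w(Y) = (355 + Y)/((2*Y)) = (355 + Y)*(1/(2*Y)) = (355 + Y)/(2*Y))
W(R, z) = 171 + R + z
w(-619) + W(-264, O(17)) = (½)*(355 - 619)/(-619) + (171 - 264 + (9/4 - ¼*17)) = (½)*(-1/619)*(-264) + (171 - 264 + (9/4 - 17/4)) = 132/619 + (171 - 264 - 2) = 132/619 - 95 = -58673/619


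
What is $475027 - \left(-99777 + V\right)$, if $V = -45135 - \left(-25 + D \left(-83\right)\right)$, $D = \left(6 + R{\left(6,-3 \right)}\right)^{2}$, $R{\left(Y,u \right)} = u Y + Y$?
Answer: $616926$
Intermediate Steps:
$R{\left(Y,u \right)} = Y + Y u$ ($R{\left(Y,u \right)} = Y u + Y = Y + Y u$)
$D = 36$ ($D = \left(6 + 6 \left(1 - 3\right)\right)^{2} = \left(6 + 6 \left(-2\right)\right)^{2} = \left(6 - 12\right)^{2} = \left(-6\right)^{2} = 36$)
$V = -42122$ ($V = -45135 - \left(-25 + 36 \left(-83\right)\right) = -45135 - \left(-25 - 2988\right) = -45135 - -3013 = -45135 + 3013 = -42122$)
$475027 - \left(-99777 + V\right) = 475027 + \left(99777 - -42122\right) = 475027 + \left(99777 + 42122\right) = 475027 + 141899 = 616926$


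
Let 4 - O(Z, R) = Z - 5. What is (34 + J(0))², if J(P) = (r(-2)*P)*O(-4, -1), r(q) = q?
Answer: 1156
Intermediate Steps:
O(Z, R) = 9 - Z (O(Z, R) = 4 - (Z - 5) = 4 - (-5 + Z) = 4 + (5 - Z) = 9 - Z)
J(P) = -26*P (J(P) = (-2*P)*(9 - 1*(-4)) = (-2*P)*(9 + 4) = -2*P*13 = -26*P)
(34 + J(0))² = (34 - 26*0)² = (34 + 0)² = 34² = 1156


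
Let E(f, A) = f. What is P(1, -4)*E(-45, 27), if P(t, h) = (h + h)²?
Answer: -2880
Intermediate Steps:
P(t, h) = 4*h² (P(t, h) = (2*h)² = 4*h²)
P(1, -4)*E(-45, 27) = (4*(-4)²)*(-45) = (4*16)*(-45) = 64*(-45) = -2880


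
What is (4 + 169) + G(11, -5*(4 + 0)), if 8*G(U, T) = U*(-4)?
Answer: 335/2 ≈ 167.50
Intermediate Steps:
G(U, T) = -U/2 (G(U, T) = (U*(-4))/8 = (-4*U)/8 = -U/2)
(4 + 169) + G(11, -5*(4 + 0)) = (4 + 169) - 1/2*11 = 173 - 11/2 = 335/2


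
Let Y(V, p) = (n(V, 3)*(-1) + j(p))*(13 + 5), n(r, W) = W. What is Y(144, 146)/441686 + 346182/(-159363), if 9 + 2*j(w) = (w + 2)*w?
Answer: -40644538507/23462802006 ≈ -1.7323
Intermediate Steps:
j(w) = -9/2 + w*(2 + w)/2 (j(w) = -9/2 + ((w + 2)*w)/2 = -9/2 + ((2 + w)*w)/2 = -9/2 + (w*(2 + w))/2 = -9/2 + w*(2 + w)/2)
Y(V, p) = -135 + 9*p**2 + 18*p (Y(V, p) = (3*(-1) + (-9/2 + p + p**2/2))*(13 + 5) = (-3 + (-9/2 + p + p**2/2))*18 = (-15/2 + p + p**2/2)*18 = -135 + 9*p**2 + 18*p)
Y(144, 146)/441686 + 346182/(-159363) = (-135 + 9*146**2 + 18*146)/441686 + 346182/(-159363) = (-135 + 9*21316 + 2628)*(1/441686) + 346182*(-1/159363) = (-135 + 191844 + 2628)*(1/441686) - 115394/53121 = 194337*(1/441686) - 115394/53121 = 194337/441686 - 115394/53121 = -40644538507/23462802006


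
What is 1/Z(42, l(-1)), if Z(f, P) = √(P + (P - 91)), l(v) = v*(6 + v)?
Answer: -I*√101/101 ≈ -0.099504*I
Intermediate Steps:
Z(f, P) = √(-91 + 2*P) (Z(f, P) = √(P + (-91 + P)) = √(-91 + 2*P))
1/Z(42, l(-1)) = 1/(√(-91 + 2*(-(6 - 1)))) = 1/(√(-91 + 2*(-1*5))) = 1/(√(-91 + 2*(-5))) = 1/(√(-91 - 10)) = 1/(√(-101)) = 1/(I*√101) = -I*√101/101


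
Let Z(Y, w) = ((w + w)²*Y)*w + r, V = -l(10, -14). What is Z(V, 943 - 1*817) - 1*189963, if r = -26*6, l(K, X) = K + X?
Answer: 31815897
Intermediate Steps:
V = 4 (V = -(10 - 14) = -1*(-4) = 4)
r = -156
Z(Y, w) = -156 + 4*Y*w³ (Z(Y, w) = ((w + w)²*Y)*w - 156 = ((2*w)²*Y)*w - 156 = ((4*w²)*Y)*w - 156 = (4*Y*w²)*w - 156 = 4*Y*w³ - 156 = -156 + 4*Y*w³)
Z(V, 943 - 1*817) - 1*189963 = (-156 + 4*4*(943 - 1*817)³) - 1*189963 = (-156 + 4*4*(943 - 817)³) - 189963 = (-156 + 4*4*126³) - 189963 = (-156 + 4*4*2000376) - 189963 = (-156 + 32006016) - 189963 = 32005860 - 189963 = 31815897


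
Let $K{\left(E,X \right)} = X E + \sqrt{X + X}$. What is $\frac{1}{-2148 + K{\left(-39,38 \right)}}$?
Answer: $- \frac{1815}{6588412} - \frac{\sqrt{19}}{6588412} \approx -0.00027615$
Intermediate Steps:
$K{\left(E,X \right)} = E X + \sqrt{2} \sqrt{X}$ ($K{\left(E,X \right)} = E X + \sqrt{2 X} = E X + \sqrt{2} \sqrt{X}$)
$\frac{1}{-2148 + K{\left(-39,38 \right)}} = \frac{1}{-2148 - \left(1482 - \sqrt{2} \sqrt{38}\right)} = \frac{1}{-2148 - \left(1482 - 2 \sqrt{19}\right)} = \frac{1}{-3630 + 2 \sqrt{19}}$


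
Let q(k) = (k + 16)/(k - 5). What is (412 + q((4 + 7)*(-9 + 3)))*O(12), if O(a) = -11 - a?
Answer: -673946/71 ≈ -9492.2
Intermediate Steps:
q(k) = (16 + k)/(-5 + k)
(412 + q((4 + 7)*(-9 + 3)))*O(12) = (412 + (16 + (4 + 7)*(-9 + 3))/(-5 + (4 + 7)*(-9 + 3)))*(-11 - 1*12) = (412 + (16 + 11*(-6))/(-5 + 11*(-6)))*(-11 - 12) = (412 + (16 - 66)/(-5 - 66))*(-23) = (412 - 50/(-71))*(-23) = (412 - 1/71*(-50))*(-23) = (412 + 50/71)*(-23) = (29302/71)*(-23) = -673946/71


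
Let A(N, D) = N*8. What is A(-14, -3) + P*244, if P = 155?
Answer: 37708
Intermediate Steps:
A(N, D) = 8*N
A(-14, -3) + P*244 = 8*(-14) + 155*244 = -112 + 37820 = 37708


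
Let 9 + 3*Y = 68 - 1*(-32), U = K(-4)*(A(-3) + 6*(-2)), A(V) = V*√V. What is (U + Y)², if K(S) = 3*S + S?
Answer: 382681/9 + 21344*I*√3 ≈ 42520.0 + 36969.0*I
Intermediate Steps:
A(V) = V^(3/2)
K(S) = 4*S
U = 192 + 48*I*√3 (U = (4*(-4))*((-3)^(3/2) + 6*(-2)) = -16*(-3*I*√3 - 12) = -16*(-12 - 3*I*√3) = 192 + 48*I*√3 ≈ 192.0 + 83.138*I)
Y = 91/3 (Y = -3 + (68 - 1*(-32))/3 = -3 + (68 + 32)/3 = -3 + (⅓)*100 = -3 + 100/3 = 91/3 ≈ 30.333)
(U + Y)² = ((192 + 48*I*√3) + 91/3)² = (667/3 + 48*I*√3)²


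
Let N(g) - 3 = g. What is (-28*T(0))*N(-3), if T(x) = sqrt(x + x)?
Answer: 0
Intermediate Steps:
N(g) = 3 + g
T(x) = sqrt(2)*sqrt(x) (T(x) = sqrt(2*x) = sqrt(2)*sqrt(x))
(-28*T(0))*N(-3) = (-28*sqrt(2)*sqrt(0))*(3 - 3) = -28*sqrt(2)*0*0 = -28*0*0 = 0*0 = 0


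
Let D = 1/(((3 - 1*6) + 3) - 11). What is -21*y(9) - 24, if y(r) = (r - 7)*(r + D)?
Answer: -4380/11 ≈ -398.18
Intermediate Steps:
D = -1/11 (D = 1/(((3 - 6) + 3) - 11) = 1/((-3 + 3) - 11) = 1/(0 - 11) = 1/(-11) = -1/11 ≈ -0.090909)
y(r) = (-7 + r)*(-1/11 + r) (y(r) = (r - 7)*(r - 1/11) = (-7 + r)*(-1/11 + r))
-21*y(9) - 24 = -21*(7/11 + 9**2 - 78/11*9) - 24 = -21*(7/11 + 81 - 702/11) - 24 = -21*196/11 - 24 = -4116/11 - 24 = -4380/11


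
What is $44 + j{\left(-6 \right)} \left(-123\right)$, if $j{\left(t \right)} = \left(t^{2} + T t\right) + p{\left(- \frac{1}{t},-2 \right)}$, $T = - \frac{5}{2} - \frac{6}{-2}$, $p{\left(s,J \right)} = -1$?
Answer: $-3892$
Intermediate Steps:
$T = \frac{1}{2}$ ($T = \left(-5\right) \frac{1}{2} - -3 = - \frac{5}{2} + 3 = \frac{1}{2} \approx 0.5$)
$j{\left(t \right)} = -1 + t^{2} + \frac{t}{2}$ ($j{\left(t \right)} = \left(t^{2} + \frac{t}{2}\right) - 1 = -1 + t^{2} + \frac{t}{2}$)
$44 + j{\left(-6 \right)} \left(-123\right) = 44 + \left(-1 + \left(-6\right)^{2} + \frac{1}{2} \left(-6\right)\right) \left(-123\right) = 44 + \left(-1 + 36 - 3\right) \left(-123\right) = 44 + 32 \left(-123\right) = 44 - 3936 = -3892$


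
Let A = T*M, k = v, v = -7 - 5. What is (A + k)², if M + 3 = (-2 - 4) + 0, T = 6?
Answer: 4356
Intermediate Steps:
M = -9 (M = -3 + ((-2 - 4) + 0) = -3 + (-6 + 0) = -3 - 6 = -9)
v = -12
k = -12
A = -54 (A = 6*(-9) = -54)
(A + k)² = (-54 - 12)² = (-66)² = 4356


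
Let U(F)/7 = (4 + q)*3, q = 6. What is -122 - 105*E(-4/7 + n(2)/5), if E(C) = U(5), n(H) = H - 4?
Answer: -22172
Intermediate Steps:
n(H) = -4 + H
U(F) = 210 (U(F) = 7*((4 + 6)*3) = 7*(10*3) = 7*30 = 210)
E(C) = 210
-122 - 105*E(-4/7 + n(2)/5) = -122 - 105*210 = -122 - 22050 = -22172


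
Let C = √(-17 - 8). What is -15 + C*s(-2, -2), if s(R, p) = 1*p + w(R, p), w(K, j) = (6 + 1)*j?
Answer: -15 - 80*I ≈ -15.0 - 80.0*I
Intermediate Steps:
w(K, j) = 7*j
s(R, p) = 8*p (s(R, p) = 1*p + 7*p = p + 7*p = 8*p)
C = 5*I (C = √(-25) = 5*I ≈ 5.0*I)
-15 + C*s(-2, -2) = -15 + (5*I)*(8*(-2)) = -15 + (5*I)*(-16) = -15 - 80*I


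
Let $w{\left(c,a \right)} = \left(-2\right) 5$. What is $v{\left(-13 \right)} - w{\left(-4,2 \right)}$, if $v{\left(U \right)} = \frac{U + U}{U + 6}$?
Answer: $\frac{96}{7} \approx 13.714$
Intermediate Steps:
$w{\left(c,a \right)} = -10$
$v{\left(U \right)} = \frac{2 U}{6 + U}$
$v{\left(-13 \right)} - w{\left(-4,2 \right)} = 2 \left(-13\right) \frac{1}{6 - 13} - -10 = 2 \left(-13\right) \frac{1}{-7} + 10 = 2 \left(-13\right) \left(- \frac{1}{7}\right) + 10 = \frac{26}{7} + 10 = \frac{96}{7}$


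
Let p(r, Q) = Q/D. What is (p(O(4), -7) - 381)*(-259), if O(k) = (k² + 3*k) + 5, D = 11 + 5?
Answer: 1580677/16 ≈ 98792.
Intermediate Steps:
D = 16
O(k) = 5 + k² + 3*k
p(r, Q) = Q/16
(p(O(4), -7) - 381)*(-259) = ((1/16)*(-7) - 381)*(-259) = (-7/16 - 381)*(-259) = -6103/16*(-259) = 1580677/16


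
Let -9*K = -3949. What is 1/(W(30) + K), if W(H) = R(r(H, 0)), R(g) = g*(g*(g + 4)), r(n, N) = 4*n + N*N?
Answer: 9/16074349 ≈ 5.5990e-7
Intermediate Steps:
K = 3949/9 (K = -⅑*(-3949) = 3949/9 ≈ 438.78)
r(n, N) = N² + 4*n (r(n, N) = 4*n + N² = N² + 4*n)
R(g) = g²*(4 + g) (R(g) = g*(g*(4 + g)) = g²*(4 + g))
W(H) = 16*H²*(4 + 4*H) (W(H) = (0² + 4*H)²*(4 + (0² + 4*H)) = (0 + 4*H)²*(4 + (0 + 4*H)) = (4*H)²*(4 + 4*H) = (16*H²)*(4 + 4*H) = 16*H²*(4 + 4*H))
1/(W(30) + K) = 1/(64*30²*(1 + 30) + 3949/9) = 1/(64*900*31 + 3949/9) = 1/(1785600 + 3949/9) = 1/(16074349/9) = 9/16074349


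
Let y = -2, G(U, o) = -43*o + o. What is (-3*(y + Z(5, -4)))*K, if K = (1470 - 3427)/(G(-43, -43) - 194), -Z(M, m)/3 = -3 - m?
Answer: -29355/1612 ≈ -18.210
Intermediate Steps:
Z(M, m) = 9 + 3*m (Z(M, m) = -3*(-3 - m) = 9 + 3*m)
G(U, o) = -42*o
K = -1957/1612 (K = (1470 - 3427)/(-42*(-43) - 194) = -1957/(1806 - 194) = -1957/1612 ≈ -1.2140)
(-3*(y + Z(5, -4)))*K = -3*(-2 + (9 + 3*(-4)))*(-1957/1612) = -3*(-2 + (9 - 12))*(-1957/1612) = -3*(-2 - 3)*(-1957/1612) = -3*(-5)*(-1957/1612) = 15*(-1957/1612) = -29355/1612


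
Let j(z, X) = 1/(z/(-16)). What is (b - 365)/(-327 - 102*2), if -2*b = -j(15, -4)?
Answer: 5483/7965 ≈ 0.68839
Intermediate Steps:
j(z, X) = -16/z (j(z, X) = 1/(z*(-1/16)) = 1/(-z/16) = -16/z)
b = -8/15 (b = -(-1)*(-16/15)/2 = -(-1)*(-16*1/15)/2 = -(-1)*(-16)/(2*15) = -½*16/15 = -8/15 ≈ -0.53333)
(b - 365)/(-327 - 102*2) = (-8/15 - 365)/(-327 - 102*2) = -5483/(15*(-327 - 204)) = -5483/15/(-531) = -5483/15*(-1/531) = 5483/7965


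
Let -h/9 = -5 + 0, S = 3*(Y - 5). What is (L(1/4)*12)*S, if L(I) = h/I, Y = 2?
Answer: -19440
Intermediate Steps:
S = -9 (S = 3*(2 - 5) = 3*(-3) = -9)
h = 45 (h = -9*(-5 + 0) = -9*(-5) = 45)
L(I) = 45/I
(L(1/4)*12)*S = ((45/(1/4))*12)*(-9) = ((45/(¼))*12)*(-9) = ((45*4)*12)*(-9) = (180*12)*(-9) = 2160*(-9) = -19440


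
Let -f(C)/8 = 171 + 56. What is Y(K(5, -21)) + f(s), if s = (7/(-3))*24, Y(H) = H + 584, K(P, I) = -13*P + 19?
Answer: -1278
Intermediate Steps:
K(P, I) = 19 - 13*P
Y(H) = 584 + H
s = -56 (s = (7*(-⅓))*24 = -7/3*24 = -56)
f(C) = -1816 (f(C) = -8*(171 + 56) = -8*227 = -1816)
Y(K(5, -21)) + f(s) = (584 + (19 - 13*5)) - 1816 = (584 + (19 - 65)) - 1816 = (584 - 46) - 1816 = 538 - 1816 = -1278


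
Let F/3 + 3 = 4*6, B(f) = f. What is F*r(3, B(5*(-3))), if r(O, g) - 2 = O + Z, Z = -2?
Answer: 189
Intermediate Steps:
F = 63 (F = -9 + 3*(4*6) = -9 + 3*24 = -9 + 72 = 63)
r(O, g) = O (r(O, g) = 2 + (O - 2) = 2 + (-2 + O) = O)
F*r(3, B(5*(-3))) = 63*3 = 189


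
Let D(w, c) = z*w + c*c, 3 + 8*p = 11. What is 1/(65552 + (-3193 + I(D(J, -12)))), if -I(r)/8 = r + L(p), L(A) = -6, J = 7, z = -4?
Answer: 1/61479 ≈ 1.6266e-5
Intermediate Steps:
p = 1 (p = -3/8 + (1/8)*11 = -3/8 + 11/8 = 1)
D(w, c) = c**2 - 4*w (D(w, c) = -4*w + c*c = -4*w + c**2 = c**2 - 4*w)
I(r) = 48 - 8*r (I(r) = -8*(r - 6) = -8*(-6 + r) = 48 - 8*r)
1/(65552 + (-3193 + I(D(J, -12)))) = 1/(65552 + (-3193 + (48 - 8*((-12)**2 - 4*7)))) = 1/(65552 + (-3193 + (48 - 8*(144 - 28)))) = 1/(65552 + (-3193 + (48 - 8*116))) = 1/(65552 + (-3193 + (48 - 928))) = 1/(65552 + (-3193 - 880)) = 1/(65552 - 4073) = 1/61479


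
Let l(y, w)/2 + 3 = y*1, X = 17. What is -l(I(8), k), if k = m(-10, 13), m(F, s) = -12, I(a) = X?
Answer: -28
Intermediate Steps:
I(a) = 17
k = -12
l(y, w) = -6 + 2*y (l(y, w) = -6 + 2*(y*1) = -6 + 2*y)
-l(I(8), k) = -(-6 + 2*17) = -(-6 + 34) = -1*28 = -28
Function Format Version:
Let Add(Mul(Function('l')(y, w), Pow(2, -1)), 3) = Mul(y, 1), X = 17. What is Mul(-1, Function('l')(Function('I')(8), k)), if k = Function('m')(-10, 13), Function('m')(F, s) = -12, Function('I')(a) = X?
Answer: -28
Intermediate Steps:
Function('I')(a) = 17
k = -12
Function('l')(y, w) = Add(-6, Mul(2, y)) (Function('l')(y, w) = Add(-6, Mul(2, Mul(y, 1))) = Add(-6, Mul(2, y)))
Mul(-1, Function('l')(Function('I')(8), k)) = Mul(-1, Add(-6, Mul(2, 17))) = Mul(-1, Add(-6, 34)) = Mul(-1, 28) = -28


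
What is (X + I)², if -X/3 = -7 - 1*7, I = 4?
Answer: 2116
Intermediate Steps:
X = 42 (X = -3*(-7 - 1*7) = -3*(-7 - 7) = -3*(-14) = 42)
(X + I)² = (42 + 4)² = 46² = 2116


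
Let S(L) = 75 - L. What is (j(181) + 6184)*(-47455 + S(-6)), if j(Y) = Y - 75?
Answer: -297982460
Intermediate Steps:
j(Y) = -75 + Y
(j(181) + 6184)*(-47455 + S(-6)) = ((-75 + 181) + 6184)*(-47455 + (75 - 1*(-6))) = (106 + 6184)*(-47455 + (75 + 6)) = 6290*(-47455 + 81) = 6290*(-47374) = -297982460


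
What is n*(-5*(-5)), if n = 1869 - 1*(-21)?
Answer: 47250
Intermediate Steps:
n = 1890 (n = 1869 + 21 = 1890)
n*(-5*(-5)) = 1890*(-5*(-5)) = 1890*25 = 47250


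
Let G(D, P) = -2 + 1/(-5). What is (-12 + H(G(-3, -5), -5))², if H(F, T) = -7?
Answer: 361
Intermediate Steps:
G(D, P) = -11/5 (G(D, P) = -2 - ⅕ = -11/5)
(-12 + H(G(-3, -5), -5))² = (-12 - 7)² = (-19)² = 361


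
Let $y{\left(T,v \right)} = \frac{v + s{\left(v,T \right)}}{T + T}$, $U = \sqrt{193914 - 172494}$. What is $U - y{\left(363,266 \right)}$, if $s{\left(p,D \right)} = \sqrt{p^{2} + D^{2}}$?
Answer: $- \frac{133}{363} + 6 \sqrt{595} - \frac{5 \sqrt{8101}}{726} \approx 145.37$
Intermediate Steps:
$U = 6 \sqrt{595}$ ($U = \sqrt{21420} = 6 \sqrt{595} \approx 146.36$)
$s{\left(p,D \right)} = \sqrt{D^{2} + p^{2}}$
$y{\left(T,v \right)} = \frac{v + \sqrt{T^{2} + v^{2}}}{2 T}$ ($y{\left(T,v \right)} = \frac{v + \sqrt{T^{2} + v^{2}}}{T + T} = \frac{v + \sqrt{T^{2} + v^{2}}}{2 T}$)
$U - y{\left(363,266 \right)} = 6 \sqrt{595} - \frac{266 + \sqrt{363^{2} + 266^{2}}}{2 \cdot 363} = 6 \sqrt{595} - \frac{1}{2} \cdot \frac{1}{363} \left(266 + \sqrt{131769 + 70756}\right) = 6 \sqrt{595} - \frac{1}{2} \cdot \frac{1}{363} \left(266 + \sqrt{202525}\right) = 6 \sqrt{595} - \frac{1}{2} \cdot \frac{1}{363} \left(266 + 5 \sqrt{8101}\right) = 6 \sqrt{595} - \left(\frac{133}{363} + \frac{5 \sqrt{8101}}{726}\right) = - \frac{133}{363} + 6 \sqrt{595} - \frac{5 \sqrt{8101}}{726}$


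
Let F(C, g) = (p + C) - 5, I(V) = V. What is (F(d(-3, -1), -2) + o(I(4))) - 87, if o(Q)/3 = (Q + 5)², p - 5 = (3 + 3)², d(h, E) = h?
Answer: 189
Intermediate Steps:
p = 41 (p = 5 + (3 + 3)² = 5 + 6² = 5 + 36 = 41)
o(Q) = 3*(5 + Q)² (o(Q) = 3*(Q + 5)² = 3*(5 + Q)²)
F(C, g) = 36 + C (F(C, g) = (41 + C) - 5 = 36 + C)
(F(d(-3, -1), -2) + o(I(4))) - 87 = ((36 - 3) + 3*(5 + 4)²) - 87 = (33 + 3*9²) - 87 = (33 + 3*81) - 87 = (33 + 243) - 87 = 276 - 87 = 189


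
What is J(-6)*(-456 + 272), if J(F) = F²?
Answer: -6624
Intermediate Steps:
J(-6)*(-456 + 272) = (-6)²*(-456 + 272) = 36*(-184) = -6624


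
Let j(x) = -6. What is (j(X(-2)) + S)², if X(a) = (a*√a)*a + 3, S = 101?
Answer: 9025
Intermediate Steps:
X(a) = 3 + a^(5/2) (X(a) = a^(3/2)*a + 3 = a^(5/2) + 3 = 3 + a^(5/2))
(j(X(-2)) + S)² = (-6 + 101)² = 95² = 9025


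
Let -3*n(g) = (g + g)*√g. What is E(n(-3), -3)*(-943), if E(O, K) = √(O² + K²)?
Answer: -943*I*√3 ≈ -1633.3*I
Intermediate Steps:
n(g) = -2*g^(3/2)/3 (n(g) = -(g + g)*√g/3 = -2*g*√g/3 = -2*g^(3/2)/3)
E(O, K) = √(K² + O²)
E(n(-3), -3)*(-943) = √((-3)² + (-(-2)*I*√3)²)*(-943) = √(9 + (-(-2)*I*√3)²)*(-943) = √(9 + (2*I*√3)²)*(-943) = √(9 - 12)*(-943) = √(-3)*(-943) = (I*√3)*(-943) = -943*I*√3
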